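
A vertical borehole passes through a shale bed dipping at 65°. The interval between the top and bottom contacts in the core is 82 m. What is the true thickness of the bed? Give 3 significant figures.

34.7 m

True thickness t = h · cos(dip) = 82 × cos 65°
t = 82 × 0.4226 = 34.655 m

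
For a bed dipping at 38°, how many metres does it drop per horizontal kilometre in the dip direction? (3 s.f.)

781 m

drop per km = 1000 × tan 38° = 1000 × 0.7813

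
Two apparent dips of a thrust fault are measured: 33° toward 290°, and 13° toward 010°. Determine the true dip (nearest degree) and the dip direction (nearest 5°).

true dip 33°, dip direction 300°

Represent each trace as a vector plunging at its apparent dip toward its trend (east-north-up frame): v₁ = (-0.788, 0.287, -0.545), v₂ = (0.169, 0.960, -0.225).
The plane normal is n = v₁ × v₂ ∝ (-0.458, 0.269, 0.805).
True dip = arccos(n_z / |n|) = arccos(0.8345) = 33.4°.
Dip direction = atan2(-0.458, 0.269) = 300° (azimuth of n's horizontal projection).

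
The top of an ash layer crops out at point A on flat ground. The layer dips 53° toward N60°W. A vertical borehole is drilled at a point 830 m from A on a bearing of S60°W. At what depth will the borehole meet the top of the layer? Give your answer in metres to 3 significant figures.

The hole lies 60° from the dip direction, so the down-dip offset is 830 × cos 60° = 415.00 m.
Depth = down-dip offset × tan(dip) = 415.00 × tan 53° = 415.00 × 1.3270
Depth = 550.72 m

551 m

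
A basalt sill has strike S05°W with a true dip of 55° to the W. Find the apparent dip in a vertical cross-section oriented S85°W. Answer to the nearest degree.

55°

Angle between strike (S05°W) and section (S85°W): β = 80°.
tan α = tan 55° × sin 80° = 1.4281 × 0.9848 = 1.4065
apparent dip = arctan 1.4065 = 54.59°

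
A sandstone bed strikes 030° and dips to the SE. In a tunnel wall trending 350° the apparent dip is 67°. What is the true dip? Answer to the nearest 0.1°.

74.7°

The section is 40° from the strike.
tan(true dip) = tan 67° / sin 40° = 3.6651
true dip = arctan 3.6651 = 74.74°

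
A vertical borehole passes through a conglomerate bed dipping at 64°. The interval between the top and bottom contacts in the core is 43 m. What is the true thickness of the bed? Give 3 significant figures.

18.8 m

True thickness t = h · cos(dip) = 43 × cos 64°
t = 43 × 0.4384 = 18.850 m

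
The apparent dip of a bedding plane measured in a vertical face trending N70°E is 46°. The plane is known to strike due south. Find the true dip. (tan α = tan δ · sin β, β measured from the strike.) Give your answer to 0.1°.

β = acute angle between strike due south and section N70°E = 70°.
tan δ = tan α / sin β = tan 46° / sin 70° = 1.0355 / 0.9397 = 1.1020
δ = arctan(1.1020) = 47.78°

47.8°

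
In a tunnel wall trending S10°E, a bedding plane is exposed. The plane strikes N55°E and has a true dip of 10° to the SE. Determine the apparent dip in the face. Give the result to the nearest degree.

The section lies 65° from the strike.
tan α = tan 10° × sin 65° = 0.1763 × 0.9063 = 0.1598
apparent dip = arctan 0.1598 = 9.08°

9°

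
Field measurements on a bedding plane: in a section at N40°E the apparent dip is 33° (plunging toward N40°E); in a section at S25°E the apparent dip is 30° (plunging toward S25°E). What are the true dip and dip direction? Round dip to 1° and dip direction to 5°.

Represent each trace as a vector plunging at its apparent dip toward its trend (east-north-up frame): v₁ = (0.539, 0.642, -0.545), v₂ = (0.366, -0.785, -0.500).
n = v₁ × v₂ = (0.749, -0.070, 0.658) (taken with n_z > 0).
True dip = arccos(n_z / |n|) = arccos(0.6587) = 48.8°.
Dip direction = azimuth of (n_x, n_y) = atan2(0.749, -0.070) = 95°.

true dip 49°, dip direction 095°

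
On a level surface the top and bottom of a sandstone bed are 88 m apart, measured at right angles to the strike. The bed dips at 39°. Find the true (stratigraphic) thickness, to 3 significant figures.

55.4 m

True thickness t = w · sin(dip) = 88 × sin 39°
t = 88 × 0.6293 = 55.380 m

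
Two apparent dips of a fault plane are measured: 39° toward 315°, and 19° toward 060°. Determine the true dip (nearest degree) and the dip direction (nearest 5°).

true dip 45°, dip direction 350°

Each apparent-dip line lies in the plane. As unit vectors (x east, y north, z up), v₁ plunges 39°→315° and v₂ plunges 19°→060°.
Cross product v₁ × v₂ gives the pole to the plane: n ∝ (-0.119, 0.694, 0.710).
True dip = arccos(n_z / |n|) = arccos(0.7098) = 44.8°.
Dip direction = azimuth of (n_x, n_y) = atan2(-0.119, 0.694) = 350°.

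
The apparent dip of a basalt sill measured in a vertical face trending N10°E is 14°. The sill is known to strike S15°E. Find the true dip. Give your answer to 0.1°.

β = acute angle between strike S15°E and section N10°E = 25°.
tan δ = tan α / sin β = tan 14° / sin 25° = 0.2493 / 0.4226 = 0.5900
true dip = arctan 0.5900 = 30.54°

30.5°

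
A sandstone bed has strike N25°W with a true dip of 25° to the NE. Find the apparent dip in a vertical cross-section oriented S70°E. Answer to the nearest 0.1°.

Angle between strike (N25°W) and section (S70°E): β = 45°.
tan α = tan 25° × sin 45° = 0.4663 × 0.7071 = 0.3297
α = arctan(0.3297) = 18.25°

18.2°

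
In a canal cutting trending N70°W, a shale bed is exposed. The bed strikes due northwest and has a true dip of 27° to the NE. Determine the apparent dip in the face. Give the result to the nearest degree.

12°

The section lies 25° from the strike.
tan(apparent dip) = tan 27° · sin 25° = 0.2153
α = arctan(0.2153) = 12.15°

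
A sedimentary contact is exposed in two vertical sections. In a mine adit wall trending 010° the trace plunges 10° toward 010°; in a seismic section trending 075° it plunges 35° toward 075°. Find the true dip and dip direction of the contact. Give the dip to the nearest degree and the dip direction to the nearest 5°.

true dip 35°, dip direction 085°

Represent each trace as a vector plunging at its apparent dip toward its trend (east-north-up frame): v₁ = (0.171, 0.970, -0.174), v₂ = (0.791, 0.212, -0.574).
Cross product v₁ × v₂ gives the pole to the plane: n ∝ (0.519, 0.039, 0.731).
True dip = arccos(n_z / |n|) = arccos(0.8144) = 35.5°.
The horizontal component of n points toward azimuth atan2(n_x, n_y) = 86°, the dip direction.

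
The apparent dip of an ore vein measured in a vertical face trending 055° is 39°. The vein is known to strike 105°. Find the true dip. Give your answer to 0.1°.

The section is 50° from the strike.
tan δ = tan α / sin β = tan 39° / sin 50° = 0.8098 / 0.7660 = 1.0571
δ = arctan(1.0571) = 46.59°

46.6°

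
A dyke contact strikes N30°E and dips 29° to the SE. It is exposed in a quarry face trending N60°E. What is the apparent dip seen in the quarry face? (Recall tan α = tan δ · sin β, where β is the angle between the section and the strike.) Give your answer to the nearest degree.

The strike is N30°E and the section trends N60°E; the acute angle between them is β = 30°.
tan(apparent dip) = tan 29° · sin 30° = 0.2772
apparent dip = arctan 0.2772 = 15.49°

15°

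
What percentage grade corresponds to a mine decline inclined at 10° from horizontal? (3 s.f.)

grade % = 100 × tan 10° = 100 × 0.1763

17.6%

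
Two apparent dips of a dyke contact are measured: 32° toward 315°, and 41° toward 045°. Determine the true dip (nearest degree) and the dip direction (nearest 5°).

true dip 47°, dip direction 010°

Each apparent-dip line lies in the plane. As unit vectors (x east, y north, z up), v₁ plunges 32°→315° and v₂ plunges 41°→045°.
Cross product v₁ × v₂ gives the pole to the plane: n ∝ (0.111, 0.676, 0.640).
tan δ = √(n_x²+n_y²)/n_z = 0.685/0.640, so δ = 47.0°.
Dip direction = atan2(0.111, 0.676) = 9° (azimuth of n's horizontal projection).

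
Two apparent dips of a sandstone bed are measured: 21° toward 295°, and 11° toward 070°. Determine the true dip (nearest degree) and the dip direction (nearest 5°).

Each apparent-dip line lies in the plane. As unit vectors (x east, y north, z up), v₁ plunges 21°→295° and v₂ plunges 11°→070°.
The plane normal is n = v₁ × v₂ ∝ (-0.045, 0.492, 0.648).
tan δ = √(n_x²+n_y²)/n_z = 0.494/0.648, so δ = 37.3°.
Dip direction = azimuth of (n_x, n_y) = atan2(-0.045, 0.492) = 355°.

true dip 37°, dip direction 355°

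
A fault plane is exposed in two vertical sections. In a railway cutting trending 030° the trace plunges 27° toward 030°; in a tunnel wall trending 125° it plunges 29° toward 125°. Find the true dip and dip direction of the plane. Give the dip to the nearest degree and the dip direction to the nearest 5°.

true dip 38°, dip direction 080°

The two traces are lines in the plane: v₁ = (sin 30°·cos 27°, cos 30°·cos 27°, −sin 27°), v₂ = (sin 125°·cos 29°, cos 125°·cos 29°, −sin 29°).
The plane normal is n = v₁ × v₂ ∝ (0.602, 0.109, 0.776).
True dip = arccos(n_z / |n|) = arccos(0.7855) = 38.2°.
The horizontal component of n points toward azimuth atan2(n_x, n_y) = 80°, the dip direction.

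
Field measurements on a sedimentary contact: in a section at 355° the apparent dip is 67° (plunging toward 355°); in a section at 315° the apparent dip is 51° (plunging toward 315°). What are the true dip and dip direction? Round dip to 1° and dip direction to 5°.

true dip 68°, dip direction 015°

Each apparent-dip line lies in the plane. As unit vectors (x east, y north, z up), v₁ plunges 67°→355° and v₂ plunges 51°→315°.
Cross product v₁ × v₂ gives the pole to the plane: n ∝ (0.107, 0.383, 0.158).
True dip = arccos(n_z / |n|) = arccos(0.3692) = 68.3°.
Dip direction = atan2(0.107, 0.383) = 16° (azimuth of n's horizontal projection).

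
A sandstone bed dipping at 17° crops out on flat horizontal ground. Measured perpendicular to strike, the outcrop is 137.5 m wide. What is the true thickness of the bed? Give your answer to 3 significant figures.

40.2 m

True thickness t = w · sin(dip) = 137.5 × sin 17°
t = 137.5 × 0.2924 = 40.201 m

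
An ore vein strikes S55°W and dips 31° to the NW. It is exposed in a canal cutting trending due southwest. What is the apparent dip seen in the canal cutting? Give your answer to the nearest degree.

6°

The section lies 10° from the strike.
tan α = tan 31° × sin 10° = 0.6009 × 0.1736 = 0.1043
apparent dip = arctan 0.1043 = 5.96°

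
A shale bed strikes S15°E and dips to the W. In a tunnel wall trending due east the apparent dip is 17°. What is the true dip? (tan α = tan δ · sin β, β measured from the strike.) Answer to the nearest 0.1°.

17.6°

The section is 75° from the strike.
tan δ = tan α / sin β = tan 17° / sin 75° = 0.3057 / 0.9659 = 0.3165
true dip = arctan 0.3165 = 17.56°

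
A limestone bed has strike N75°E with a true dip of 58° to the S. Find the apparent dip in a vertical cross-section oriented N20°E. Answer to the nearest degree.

53°

The section lies 55° from the strike.
tan α = tan 58° × sin 55° = 1.6003 × 0.8192 = 1.3109
α = arctan(1.3109) = 52.66°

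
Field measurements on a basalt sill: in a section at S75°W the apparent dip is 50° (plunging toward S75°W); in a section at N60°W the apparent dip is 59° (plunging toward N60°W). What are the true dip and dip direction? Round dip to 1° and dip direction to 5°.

true dip 59°, dip direction 300°

Each apparent-dip line lies in the plane. As unit vectors (x east, y north, z up), v₁ plunges 50°→S75°W and v₂ plunges 59°→N60°W.
Cross product v₁ × v₂ gives the pole to the plane: n ∝ (-0.340, 0.191, 0.234).
True dip = arccos(n_z / |n|) = arccos(0.5150) = 59.0°.
Dip direction = atan2(-0.340, 0.191) = 299° (azimuth of n's horizontal projection).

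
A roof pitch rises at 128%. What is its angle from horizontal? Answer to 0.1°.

52.0°

tan θ = 128/100 = 1.2800
θ = arctan(1.2800) = 52.00°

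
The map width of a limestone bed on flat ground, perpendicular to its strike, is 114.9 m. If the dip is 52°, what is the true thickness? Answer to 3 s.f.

True thickness t = w · sin(dip) = 114.9 × sin 52°
t = 114.9 × 0.7880 = 90.542 m

90.5 m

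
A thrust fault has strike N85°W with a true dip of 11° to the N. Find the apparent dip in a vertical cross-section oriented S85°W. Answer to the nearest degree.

The section lies 10° from the strike.
tan(apparent dip) = tan 11° · sin 10° = 0.0338
α = arctan(0.0338) = 1.93°

2°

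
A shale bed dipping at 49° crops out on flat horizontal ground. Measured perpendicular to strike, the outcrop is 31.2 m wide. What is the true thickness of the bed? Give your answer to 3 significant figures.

23.5 m

True thickness t = w · sin(dip) = 31.2 × sin 49°
t = 31.2 × 0.7547 = 23.547 m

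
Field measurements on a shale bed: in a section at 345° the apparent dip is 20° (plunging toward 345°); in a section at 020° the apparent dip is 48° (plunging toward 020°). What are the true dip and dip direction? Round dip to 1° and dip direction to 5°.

The two traces are lines in the plane: v₁ = (sin 345°·cos 20°, cos 345°·cos 20°, −sin 20°), v₂ = (sin 20°·cos 48°, cos 20°·cos 48°, −sin 48°).
n = v₁ × v₂ = (0.459, 0.259, 0.361) (taken with n_z > 0).
Dip δ = arctan(|n_h|/n_z) = arctan(0.527/0.361) = 55.6°.
Dip direction = azimuth of (n_x, n_y) = atan2(0.459, 0.259) = 61°.

true dip 56°, dip direction 060°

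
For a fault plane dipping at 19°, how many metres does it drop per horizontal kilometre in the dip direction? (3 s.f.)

344 m

drop per km = 1000 × tan 19° = 1000 × 0.3443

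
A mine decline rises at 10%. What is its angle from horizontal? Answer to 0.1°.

tan θ = 10/100 = 0.1000
θ = arctan(0.1000) = 5.71°

5.7°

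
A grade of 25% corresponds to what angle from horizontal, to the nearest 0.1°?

14.0°

tan θ = 25/100 = 0.2500
θ = arctan(0.2500) = 14.04°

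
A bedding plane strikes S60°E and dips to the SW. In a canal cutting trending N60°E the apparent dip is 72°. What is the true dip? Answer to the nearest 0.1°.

The section is 60° from the strike.
tan δ = tan α / sin β = tan 72° / sin 60° = 3.0777 / 0.8660 = 3.5538
true dip = arctan 3.5538 = 74.28°

74.3°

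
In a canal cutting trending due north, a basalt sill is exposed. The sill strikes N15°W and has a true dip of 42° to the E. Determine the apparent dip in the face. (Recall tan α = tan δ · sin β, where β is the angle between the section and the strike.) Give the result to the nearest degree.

13°

Angle between strike (N15°W) and section (due north): β = 15°.
tan α = tan 42° × sin 15° = 0.9004 × 0.2588 = 0.2330
apparent dip = arctan 0.2330 = 13.12°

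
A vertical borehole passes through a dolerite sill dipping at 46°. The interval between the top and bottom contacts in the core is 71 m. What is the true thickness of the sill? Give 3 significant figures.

49.3 m

True thickness t = h · cos(dip) = 71 × cos 46°
t = 71 × 0.6947 = 49.321 m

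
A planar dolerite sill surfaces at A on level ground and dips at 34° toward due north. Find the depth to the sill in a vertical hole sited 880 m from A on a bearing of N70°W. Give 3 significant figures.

The hole lies 70° from the dip direction, so the down-dip offset is 880 × cos 70° = 300.98 m.
Depth = down-dip offset × tan(dip) = 300.98 × tan 34° = 300.98 × 0.6745
Depth = 203.01 m

203 m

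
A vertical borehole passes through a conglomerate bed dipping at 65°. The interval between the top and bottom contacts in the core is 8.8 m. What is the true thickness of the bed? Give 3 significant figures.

3.72 m

True thickness t = h · cos(dip) = 8.8 × cos 65°
t = 8.8 × 0.4226 = 3.719 m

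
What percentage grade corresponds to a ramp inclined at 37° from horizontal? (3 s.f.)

75.4%

grade % = 100 × tan 37° = 100 × 0.7536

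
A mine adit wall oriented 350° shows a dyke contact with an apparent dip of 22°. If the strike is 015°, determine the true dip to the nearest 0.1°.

43.7°

The section is 25° from the strike.
tan(true dip) = tan 22° / sin 25° = 0.9560
δ = arctan(0.9560) = 43.71°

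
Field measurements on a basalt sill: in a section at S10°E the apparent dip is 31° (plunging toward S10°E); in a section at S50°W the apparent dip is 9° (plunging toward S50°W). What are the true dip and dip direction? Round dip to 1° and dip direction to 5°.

true dip 32°, dip direction 155°

Represent each trace as a vector plunging at its apparent dip toward its trend (east-north-up frame): v₁ = (0.149, -0.844, -0.515), v₂ = (-0.757, -0.635, -0.156).
The plane normal is n = v₁ × v₂ ∝ (0.195, -0.413, 0.733).
Dip δ = arctan(|n_h|/n_z) = arctan(0.457/0.733) = 31.9°.
The horizontal component of n points toward azimuth atan2(n_x, n_y) = 155°, the dip direction.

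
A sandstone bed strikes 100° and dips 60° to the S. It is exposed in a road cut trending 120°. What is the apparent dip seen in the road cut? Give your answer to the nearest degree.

31°

The section lies 20° from the strike.
tan α = tan 60° × sin 20° = 1.7321 × 0.3420 = 0.5924
apparent dip = arctan 0.5924 = 30.64°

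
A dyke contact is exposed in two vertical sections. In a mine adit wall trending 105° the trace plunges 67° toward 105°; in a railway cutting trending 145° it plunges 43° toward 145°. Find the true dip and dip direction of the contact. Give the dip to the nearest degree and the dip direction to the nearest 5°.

true dip 70°, dip direction 075°

Represent each trace as a vector plunging at its apparent dip toward its trend (east-north-up frame): v₁ = (0.377, -0.101, -0.921), v₂ = (0.419, -0.599, -0.682).
The plane normal is n = v₁ × v₂ ∝ (0.482, 0.129, 0.184).
Dip δ = arctan(|n_h|/n_z) = arctan(0.499/0.184) = 69.8°.
The horizontal component of n points toward azimuth atan2(n_x, n_y) = 75°, the dip direction.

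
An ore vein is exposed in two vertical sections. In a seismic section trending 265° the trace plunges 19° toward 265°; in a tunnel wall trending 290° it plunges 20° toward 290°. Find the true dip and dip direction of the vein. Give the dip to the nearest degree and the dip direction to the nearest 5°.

true dip 20°, dip direction 285°

Represent each trace as a vector plunging at its apparent dip toward its trend (east-north-up frame): v₁ = (-0.942, -0.082, -0.326), v₂ = (-0.883, 0.321, -0.342).
n = v₁ × v₂ = (-0.133, 0.035, 0.375) (taken with n_z > 0).
Dip δ = arctan(|n_h|/n_z) = arctan(0.137/0.375) = 20.1°.
Dip direction = azimuth of (n_x, n_y) = atan2(-0.133, 0.035) = 285°.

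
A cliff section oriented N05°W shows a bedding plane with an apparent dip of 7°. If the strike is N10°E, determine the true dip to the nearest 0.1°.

25.4°

β = acute angle between strike N10°E and section N05°W = 15°.
tan(true dip) = tan 7° / sin 15° = 0.4744
true dip = arctan 0.4744 = 25.38°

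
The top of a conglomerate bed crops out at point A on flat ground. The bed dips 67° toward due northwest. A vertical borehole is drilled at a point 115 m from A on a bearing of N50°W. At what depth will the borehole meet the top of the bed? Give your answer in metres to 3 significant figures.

The hole lies 5° from the dip direction, so the down-dip offset is 115 × cos 5° = 114.56 m.
Depth = down-dip offset × tan(dip) = 114.56 × tan 67° = 114.56 × 2.3559
Depth = 269.89 m

270 m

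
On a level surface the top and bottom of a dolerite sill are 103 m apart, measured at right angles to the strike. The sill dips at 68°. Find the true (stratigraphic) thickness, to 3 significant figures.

95.5 m

True thickness t = w · sin(dip) = 103 × sin 68°
t = 103 × 0.9272 = 95.500 m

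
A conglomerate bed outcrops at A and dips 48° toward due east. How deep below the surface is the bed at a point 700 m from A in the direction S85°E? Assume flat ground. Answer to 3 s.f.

The hole lies 5° from the dip direction, so the down-dip offset is 700 × cos 5° = 697.34 m.
Depth = down-dip offset × tan(dip) = 697.34 × tan 48° = 697.34 × 1.1106
Depth = 774.47 m

774 m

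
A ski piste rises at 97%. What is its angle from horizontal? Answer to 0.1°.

44.1°

tan θ = 97/100 = 0.9700
θ = arctan(0.9700) = 44.13°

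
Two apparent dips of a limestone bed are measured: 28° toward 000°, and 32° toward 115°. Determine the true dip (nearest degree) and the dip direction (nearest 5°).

Each apparent-dip line lies in the plane. As unit vectors (x east, y north, z up), v₁ plunges 28°→000° and v₂ plunges 32°→115°.
The plane normal is n = v₁ × v₂ ∝ (0.636, 0.361, 0.679).
tan δ = √(n_x²+n_y²)/n_z = 0.731/0.679, so δ = 47.1°.
The horizontal component of n points toward azimuth atan2(n_x, n_y) = 60°, the dip direction.

true dip 47°, dip direction 060°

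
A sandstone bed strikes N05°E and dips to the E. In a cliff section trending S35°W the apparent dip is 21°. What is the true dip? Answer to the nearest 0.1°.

37.5°

The section is 30° from the strike.
tan(true dip) = tan 21° / sin 30° = 0.7677
δ = arctan(0.7677) = 37.51°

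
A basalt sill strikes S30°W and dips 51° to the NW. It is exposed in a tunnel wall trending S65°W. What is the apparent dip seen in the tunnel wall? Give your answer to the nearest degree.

35°

The section lies 35° from the strike.
tan α = tan 51° × sin 35° = 1.2349 × 0.5736 = 0.7083
α = arctan(0.7083) = 35.31°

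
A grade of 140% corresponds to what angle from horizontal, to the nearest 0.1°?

tan θ = 140/100 = 1.4000
θ = arctan(1.4000) = 54.46°

54.5°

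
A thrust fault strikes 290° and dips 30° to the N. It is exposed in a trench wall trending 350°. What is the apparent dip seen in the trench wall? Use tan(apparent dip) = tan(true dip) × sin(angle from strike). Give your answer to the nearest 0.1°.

The strike is 290° and the section trends 350°; the acute angle between them is β = 60°.
tan(apparent dip) = tan 30° · sin 60° = 0.5000
α = arctan(0.5000) = 26.57°

26.6°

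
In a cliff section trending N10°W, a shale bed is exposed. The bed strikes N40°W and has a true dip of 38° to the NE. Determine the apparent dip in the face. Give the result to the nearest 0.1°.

21.3°

Angle between strike (N40°W) and section (N10°W): β = 30°.
tan(apparent dip) = tan 38° · sin 30° = 0.3906
apparent dip = arctan 0.3906 = 21.34°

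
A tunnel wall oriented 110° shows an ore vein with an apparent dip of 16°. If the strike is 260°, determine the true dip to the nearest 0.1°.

29.8°

The section is 30° from the strike.
tan(true dip) = tan 16° / sin 30° = 0.5735
true dip = arctan 0.5735 = 29.83°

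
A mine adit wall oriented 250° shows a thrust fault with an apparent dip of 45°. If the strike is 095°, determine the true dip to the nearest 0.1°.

β = acute angle between strike 095° and section 250° = 25°.
tan δ = tan α / sin β = tan 45° / sin 25° = 1.0000 / 0.4226 = 2.3662
true dip = arctan 2.3662 = 67.09°

67.1°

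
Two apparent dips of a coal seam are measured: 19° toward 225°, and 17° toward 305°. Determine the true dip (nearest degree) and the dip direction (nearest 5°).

true dip 23°, dip direction 260°

The two traces are lines in the plane: v₁ = (sin 225°·cos 19°, cos 225°·cos 19°, −sin 19°), v₂ = (sin 305°·cos 17°, cos 305°·cos 17°, −sin 17°).
Cross product v₁ × v₂ gives the pole to the plane: n ∝ (-0.374, -0.060, 0.890).
Dip δ = arctan(|n_h|/n_z) = arctan(0.379/0.890) = 23.0°.
Dip direction = azimuth of (n_x, n_y) = atan2(-0.374, -0.060) = 261°.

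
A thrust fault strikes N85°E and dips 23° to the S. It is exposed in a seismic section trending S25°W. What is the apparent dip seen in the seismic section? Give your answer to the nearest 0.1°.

The section lies 60° from the strike.
tan α = tan 23° × sin 60° = 0.4245 × 0.8660 = 0.3676
apparent dip = arctan 0.3676 = 20.18°

20.2°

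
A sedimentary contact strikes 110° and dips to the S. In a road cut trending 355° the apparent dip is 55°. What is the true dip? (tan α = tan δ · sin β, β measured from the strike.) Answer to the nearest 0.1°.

57.6°

β = acute angle between strike 110° and section 355° = 65°.
tan(true dip) = tan 55° / sin 65° = 1.5758
true dip = arctan 1.5758 = 57.60°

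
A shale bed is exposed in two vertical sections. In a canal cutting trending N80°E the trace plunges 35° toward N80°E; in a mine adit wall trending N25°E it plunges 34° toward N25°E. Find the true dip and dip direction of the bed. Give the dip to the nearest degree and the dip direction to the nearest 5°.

true dip 38°, dip direction 055°

The two traces are lines in the plane: v₁ = (sin 80°·cos 35°, cos 80°·cos 35°, −sin 35°), v₂ = (sin 25°·cos 34°, cos 25°·cos 34°, −sin 34°).
Cross product v₁ × v₂ gives the pole to the plane: n ∝ (0.351, 0.250, 0.556).
tan δ = √(n_x²+n_y²)/n_z = 0.431/0.556, so δ = 37.8°.
Dip direction = azimuth of (n_x, n_y) = atan2(0.351, 0.250) = 55°.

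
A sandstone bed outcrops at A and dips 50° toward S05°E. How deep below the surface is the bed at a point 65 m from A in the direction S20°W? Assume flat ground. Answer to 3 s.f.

70.2 m

The hole lies 25° from the dip direction, so the down-dip offset is 65 × cos 25° = 58.91 m.
Depth = down-dip offset × tan(dip) = 58.91 × tan 50° = 58.91 × 1.1918
Depth = 70.21 m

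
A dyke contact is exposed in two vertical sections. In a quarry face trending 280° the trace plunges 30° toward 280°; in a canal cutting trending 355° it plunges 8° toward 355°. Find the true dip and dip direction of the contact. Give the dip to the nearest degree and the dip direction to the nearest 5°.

true dip 30°, dip direction 280°

The two traces are lines in the plane: v₁ = (sin 280°·cos 30°, cos 280°·cos 30°, −sin 30°), v₂ = (sin 355°·cos 8°, cos 355°·cos 8°, −sin 8°).
Cross product v₁ × v₂ gives the pole to the plane: n ∝ (-0.472, 0.076, 0.828).
Dip δ = arctan(|n_h|/n_z) = arctan(0.478/0.828) = 30.0°.
Dip direction = atan2(-0.472, 0.076) = 279° (azimuth of n's horizontal projection).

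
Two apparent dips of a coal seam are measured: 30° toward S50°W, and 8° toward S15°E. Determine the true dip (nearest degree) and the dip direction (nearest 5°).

The two traces are lines in the plane: v₁ = (sin 230°·cos 30°, cos 230°·cos 30°, −sin 30°), v₂ = (sin 165°·cos 8°, cos 165°·cos 8°, −sin 8°).
The plane normal is n = v₁ × v₂ ∝ (-0.401, -0.220, 0.777).
True dip = arccos(n_z / |n|) = arccos(0.8618) = 30.5°.
The horizontal component of n points toward azimuth atan2(n_x, n_y) = 241°, the dip direction.

true dip 30°, dip direction 240°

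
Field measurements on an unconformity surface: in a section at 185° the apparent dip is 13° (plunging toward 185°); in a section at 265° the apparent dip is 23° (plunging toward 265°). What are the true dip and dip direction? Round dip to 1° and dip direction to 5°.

Each apparent-dip line lies in the plane. As unit vectors (x east, y north, z up), v₁ plunges 13°→185° and v₂ plunges 23°→265°.
Cross product v₁ × v₂ gives the pole to the plane: n ∝ (-0.361, -0.173, 0.883).
Dip δ = arctan(|n_h|/n_z) = arctan(0.401/0.883) = 24.4°.
Dip direction = azimuth of (n_x, n_y) = atan2(-0.361, -0.173) = 244°.

true dip 24°, dip direction 245°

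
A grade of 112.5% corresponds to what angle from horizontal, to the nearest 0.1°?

tan θ = 112.5/100 = 1.1250
θ = arctan(1.1250) = 48.37°

48.4°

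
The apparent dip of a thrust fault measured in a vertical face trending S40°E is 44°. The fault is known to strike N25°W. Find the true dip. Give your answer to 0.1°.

β = acute angle between strike N25°W and section S40°E = 15°.
tan(true dip) = tan 44° / sin 15° = 3.7311
true dip = arctan 3.7311 = 75.00°

75.0°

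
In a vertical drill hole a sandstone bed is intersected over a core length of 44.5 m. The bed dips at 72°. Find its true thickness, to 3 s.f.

13.8 m

True thickness t = h · cos(dip) = 44.5 × cos 72°
t = 44.5 × 0.3090 = 13.751 m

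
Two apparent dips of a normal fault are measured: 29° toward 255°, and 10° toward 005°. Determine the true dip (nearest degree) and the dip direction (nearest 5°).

true dip 34°, dip direction 290°

Represent each trace as a vector plunging at its apparent dip toward its trend (east-north-up frame): v₁ = (-0.845, -0.226, -0.485), v₂ = (0.086, 0.981, -0.174).
n = v₁ × v₂ = (-0.515, 0.188, 0.809) (taken with n_z > 0).
tan δ = √(n_x²+n_y²)/n_z = 0.548/0.809, so δ = 34.1°.
The horizontal component of n points toward azimuth atan2(n_x, n_y) = 290°, the dip direction.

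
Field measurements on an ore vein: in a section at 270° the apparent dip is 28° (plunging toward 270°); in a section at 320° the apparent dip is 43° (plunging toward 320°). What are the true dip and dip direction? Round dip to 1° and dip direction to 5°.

The two traces are lines in the plane: v₁ = (sin 270°·cos 28°, cos 270°·cos 28°, −sin 28°), v₂ = (sin 320°·cos 43°, cos 320°·cos 43°, −sin 43°).
n = v₁ × v₂ = (-0.263, 0.381, 0.495) (taken with n_z > 0).
tan δ = √(n_x²+n_y²)/n_z = 0.463/0.495, so δ = 43.1°.
Dip direction = atan2(-0.263, 0.381) = 325° (azimuth of n's horizontal projection).

true dip 43°, dip direction 325°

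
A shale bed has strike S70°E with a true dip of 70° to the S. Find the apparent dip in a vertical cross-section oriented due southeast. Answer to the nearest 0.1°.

The strike is S70°E and the section trends due southeast; the acute angle between them is β = 25°.
tan α = tan 70° × sin 25° = 2.7475 × 0.4226 = 1.1611
apparent dip = arctan 1.1611 = 49.26°

49.3°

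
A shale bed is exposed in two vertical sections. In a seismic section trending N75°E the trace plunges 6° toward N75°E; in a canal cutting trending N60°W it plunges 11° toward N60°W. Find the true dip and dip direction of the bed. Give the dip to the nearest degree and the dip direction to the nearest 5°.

Represent each trace as a vector plunging at its apparent dip toward its trend (east-north-up frame): v₁ = (0.961, 0.257, -0.105), v₂ = (-0.850, 0.491, -0.191).
n = v₁ × v₂ = (0.002, 0.272, 0.690) (taken with n_z > 0).
Dip δ = arctan(|n_h|/n_z) = arctan(0.272/0.690) = 21.5°.
Dip direction = azimuth of (n_x, n_y) = atan2(0.002, 0.272) = 0°.

true dip 22°, dip direction 000°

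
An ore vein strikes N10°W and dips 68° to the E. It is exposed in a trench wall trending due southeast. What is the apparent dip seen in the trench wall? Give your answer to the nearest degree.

Angle between strike (N10°W) and section (due southeast): β = 35°.
tan α = tan 68° × sin 35° = 2.4751 × 0.5736 = 1.4197
apparent dip = arctan 1.4197 = 54.84°

55°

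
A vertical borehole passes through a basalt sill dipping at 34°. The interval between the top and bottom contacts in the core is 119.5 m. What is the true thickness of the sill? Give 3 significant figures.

99.1 m

True thickness t = h · cos(dip) = 119.5 × cos 34°
t = 119.5 × 0.8290 = 99.070 m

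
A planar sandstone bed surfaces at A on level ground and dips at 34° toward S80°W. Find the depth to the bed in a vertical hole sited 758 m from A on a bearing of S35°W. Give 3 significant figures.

The hole lies 45° from the dip direction, so the down-dip offset is 758 × cos 45° = 535.99 m.
Depth = down-dip offset × tan(dip) = 535.99 × tan 34° = 535.99 × 0.6745
Depth = 361.53 m

362 m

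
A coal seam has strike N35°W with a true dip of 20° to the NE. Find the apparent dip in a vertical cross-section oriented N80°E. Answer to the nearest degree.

18°

Angle between strike (N35°W) and section (N80°E): β = 65°.
tan α = tan 20° × sin 65° = 0.3640 × 0.9063 = 0.3299
apparent dip = arctan 0.3299 = 18.26°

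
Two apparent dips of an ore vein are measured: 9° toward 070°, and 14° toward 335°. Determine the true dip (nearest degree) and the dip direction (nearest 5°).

Represent each trace as a vector plunging at its apparent dip toward its trend (east-north-up frame): v₁ = (0.928, 0.338, -0.156), v₂ = (-0.410, 0.879, -0.242).
The plane normal is n = v₁ × v₂ ∝ (0.056, 0.289, 0.955).
tan δ = √(n_x²+n_y²)/n_z = 0.294/0.955, so δ = 17.1°.
Dip direction = azimuth of (n_x, n_y) = atan2(0.056, 0.289) = 11°.

true dip 17°, dip direction 010°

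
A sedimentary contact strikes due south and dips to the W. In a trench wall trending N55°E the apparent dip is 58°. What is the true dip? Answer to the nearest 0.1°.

62.9°

The section is 55° from the strike.
tan δ = tan α / sin β = tan 58° / sin 55° = 1.6003 / 0.8192 = 1.9536
δ = arctan(1.9536) = 62.89°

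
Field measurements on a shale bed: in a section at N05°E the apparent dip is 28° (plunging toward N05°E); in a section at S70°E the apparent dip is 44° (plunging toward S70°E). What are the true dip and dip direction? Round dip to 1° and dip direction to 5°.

Each apparent-dip line lies in the plane. As unit vectors (x east, y north, z up), v₁ plunges 28°→N05°E and v₂ plunges 44°→S70°E.
n = v₁ × v₂ = (0.727, 0.264, 0.613) (taken with n_z > 0).
tan δ = √(n_x²+n_y²)/n_z = 0.773/0.613, so δ = 51.6°.
The horizontal component of n points toward azimuth atan2(n_x, n_y) = 70°, the dip direction.

true dip 52°, dip direction 070°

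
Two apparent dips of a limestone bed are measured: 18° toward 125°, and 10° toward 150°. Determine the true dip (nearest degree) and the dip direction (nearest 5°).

true dip 23°, dip direction 085°

Represent each trace as a vector plunging at its apparent dip toward its trend (east-north-up frame): v₁ = (0.779, -0.546, -0.309), v₂ = (0.492, -0.853, -0.174).
n = v₁ × v₂ = (0.169, 0.017, 0.396) (taken with n_z > 0).
Dip δ = arctan(|n_h|/n_z) = arctan(0.170/0.396) = 23.2°.
Dip direction = azimuth of (n_x, n_y) = atan2(0.169, 0.017) = 84°.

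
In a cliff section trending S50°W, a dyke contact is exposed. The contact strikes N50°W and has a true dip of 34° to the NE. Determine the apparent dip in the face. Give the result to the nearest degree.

Angle between strike (N50°W) and section (S50°W): β = 80°.
tan α = tan 34° × sin 80° = 0.6745 × 0.9848 = 0.6643
apparent dip = arctan 0.6643 = 33.59°

34°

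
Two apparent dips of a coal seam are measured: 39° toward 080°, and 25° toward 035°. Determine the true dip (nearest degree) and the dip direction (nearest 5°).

true dip 39°, dip direction 090°

The two traces are lines in the plane: v₁ = (sin 80°·cos 39°, cos 80°·cos 39°, −sin 39°), v₂ = (sin 35°·cos 25°, cos 35°·cos 25°, −sin 25°).
Cross product v₁ × v₂ gives the pole to the plane: n ∝ (0.410, -0.004, 0.498).
Dip δ = arctan(|n_h|/n_z) = arctan(0.410/0.498) = 39.5°.
Dip direction = atan2(0.410, -0.004) = 91° (azimuth of n's horizontal projection).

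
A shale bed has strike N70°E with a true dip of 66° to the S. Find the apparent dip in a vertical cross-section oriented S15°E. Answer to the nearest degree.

66°

The section lies 85° from the strike.
tan(apparent dip) = tan 66° · sin 85° = 2.2375
α = arctan(2.2375) = 65.92°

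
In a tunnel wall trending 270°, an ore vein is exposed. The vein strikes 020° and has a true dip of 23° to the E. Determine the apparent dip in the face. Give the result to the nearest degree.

Angle between strike (020°) and section (270°): β = 70°.
tan(apparent dip) = tan 23° · sin 70° = 0.3989
apparent dip = arctan 0.3989 = 21.75°

22°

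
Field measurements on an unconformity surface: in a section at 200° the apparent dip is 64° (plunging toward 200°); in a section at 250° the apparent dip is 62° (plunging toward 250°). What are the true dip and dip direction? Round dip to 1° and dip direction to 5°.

The two traces are lines in the plane: v₁ = (sin 200°·cos 64°, cos 200°·cos 64°, −sin 64°), v₂ = (sin 250°·cos 62°, cos 250°·cos 62°, −sin 62°).
The plane normal is n = v₁ × v₂ ∝ (-0.219, -0.264, 0.158).
tan δ = √(n_x²+n_y²)/n_z = 0.343/0.158, so δ = 65.3°.
Dip direction = atan2(-0.219, -0.264) = 220° (azimuth of n's horizontal projection).

true dip 65°, dip direction 220°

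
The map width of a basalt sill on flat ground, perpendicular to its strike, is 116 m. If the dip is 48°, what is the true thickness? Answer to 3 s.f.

86.2 m

True thickness t = w · sin(dip) = 116 × sin 48°
t = 116 × 0.7431 = 86.205 m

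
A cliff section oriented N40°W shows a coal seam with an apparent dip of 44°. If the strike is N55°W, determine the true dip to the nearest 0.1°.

75.0°

The section is 15° from the strike.
tan δ = tan α / sin β = tan 44° / sin 15° = 0.9657 / 0.2588 = 3.7311
true dip = arctan 3.7311 = 75.00°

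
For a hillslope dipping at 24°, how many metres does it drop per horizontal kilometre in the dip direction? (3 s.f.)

drop per km = 1000 × tan 24° = 1000 × 0.4452

445 m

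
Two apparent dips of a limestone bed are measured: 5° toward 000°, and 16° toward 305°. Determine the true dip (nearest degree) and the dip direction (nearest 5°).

true dip 17°, dip direction 285°

The two traces are lines in the plane: v₁ = (sin 0°·cos 5°, cos 0°·cos 5°, −sin 5°), v₂ = (sin 305°·cos 16°, cos 305°·cos 16°, −sin 16°).
The plane normal is n = v₁ × v₂ ∝ (-0.227, 0.069, 0.784).
Dip δ = arctan(|n_h|/n_z) = arctan(0.237/0.784) = 16.8°.
The horizontal component of n points toward azimuth atan2(n_x, n_y) = 287°, the dip direction.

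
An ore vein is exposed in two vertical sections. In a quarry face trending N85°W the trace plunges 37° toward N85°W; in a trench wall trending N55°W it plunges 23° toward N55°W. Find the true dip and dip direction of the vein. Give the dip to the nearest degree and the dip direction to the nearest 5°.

Each apparent-dip line lies in the plane. As unit vectors (x east, y north, z up), v₁ plunges 37°→N85°W and v₂ plunges 23°→N55°W.
Cross product v₁ × v₂ gives the pole to the plane: n ∝ (-0.291, -0.143, 0.368).
Dip δ = arctan(|n_h|/n_z) = arctan(0.324/0.368) = 41.4°.
The horizontal component of n points toward azimuth atan2(n_x, n_y) = 244°, the dip direction.

true dip 41°, dip direction 245°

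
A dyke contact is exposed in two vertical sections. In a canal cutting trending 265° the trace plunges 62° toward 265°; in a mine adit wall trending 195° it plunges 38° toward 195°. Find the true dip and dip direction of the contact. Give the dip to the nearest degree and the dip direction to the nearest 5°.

Each apparent-dip line lies in the plane. As unit vectors (x east, y north, z up), v₁ plunges 62°→265° and v₂ plunges 38°→195°.
n = v₁ × v₂ = (-0.647, -0.108, 0.348) (taken with n_z > 0).
True dip = arccos(n_z / |n|) = arccos(0.4684) = 62.1°.
The horizontal component of n points toward azimuth atan2(n_x, n_y) = 261°, the dip direction.

true dip 62°, dip direction 260°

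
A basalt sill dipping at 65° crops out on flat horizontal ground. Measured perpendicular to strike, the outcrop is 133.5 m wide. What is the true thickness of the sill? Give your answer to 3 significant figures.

True thickness t = w · sin(dip) = 133.5 × sin 65°
t = 133.5 × 0.9063 = 120.992 m

121 m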